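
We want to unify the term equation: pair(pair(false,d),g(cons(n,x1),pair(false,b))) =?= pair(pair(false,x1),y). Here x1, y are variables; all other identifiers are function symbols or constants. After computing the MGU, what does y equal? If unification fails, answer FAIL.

g(cons(n,d),pair(false,b))

Decompose pair/2: pair(false,d) =?= pair(false,x1),  g(cons(n,x1),pair(false,b)) =?= y.
Decompose pair/2: false =?= false,  d =?= x1.
Delete trivial equation false =?= false.
Bind x1 := d; substituting into the remaining equation gives: g(cons(n,d),pair(false,b)) =?= y.
Bind y := g(cons(n,d),pair(false,b)).
MGU = { x1 ↦ d, y ↦ g(cons(n,d),pair(false,b)) }, so y ↦ g(cons(n,d),pair(false,b)).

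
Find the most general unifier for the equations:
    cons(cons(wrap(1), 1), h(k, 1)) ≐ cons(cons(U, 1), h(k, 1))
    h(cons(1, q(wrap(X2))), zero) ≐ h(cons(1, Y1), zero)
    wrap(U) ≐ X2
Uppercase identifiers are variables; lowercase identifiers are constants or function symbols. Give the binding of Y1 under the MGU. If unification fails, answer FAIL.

Decompose cons/2: cons(wrap(1), 1) ≐ cons(U, 1),  h(k, 1) ≐ h(k, 1).
Decompose cons/2: wrap(1) ≐ U,  1 ≐ 1.
Bind U := wrap(1); substituting into the one remaining equation that mentions U gives: wrap(wrap(1)) ≐ X2.
Delete trivial equation 1 ≐ 1.
Delete trivial equation h(k, 1) ≐ h(k, 1).
Decompose h/2: cons(1, q(wrap(X2))) ≐ cons(1, Y1),  zero ≐ zero.
Decompose cons/2: 1 ≐ 1,  q(wrap(X2)) ≐ Y1.
Delete trivial equation 1 ≐ 1.
Bind Y1 := q(wrap(X2)); no other remaining equation mentions Y1.
Delete trivial equation zero ≐ zero.
Bind X2 := wrap(wrap(1)). Substituting into the earlier binding gives Y1 := q(wrap(wrap(wrap(1)))).
MGU = { U ↦ wrap(1), Y1 ↦ q(wrap(wrap(wrap(1)))), X2 ↦ wrap(wrap(1)) }, so Y1 ↦ q(wrap(wrap(wrap(1)))).

q(wrap(wrap(wrap(1))))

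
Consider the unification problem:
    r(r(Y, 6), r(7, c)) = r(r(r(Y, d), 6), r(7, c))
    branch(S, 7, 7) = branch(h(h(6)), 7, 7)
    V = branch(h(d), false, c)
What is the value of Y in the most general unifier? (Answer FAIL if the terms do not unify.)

FAIL

Decompose r/2: r(Y, 6) = r(r(Y, d), 6),  r(7, c) = r(7, c).
Decompose r/2: Y = r(Y, d),  6 = 6.
Occurs check fails: Y occurs in r(Y, d); the equation Y = r(Y, d) has no finite solution.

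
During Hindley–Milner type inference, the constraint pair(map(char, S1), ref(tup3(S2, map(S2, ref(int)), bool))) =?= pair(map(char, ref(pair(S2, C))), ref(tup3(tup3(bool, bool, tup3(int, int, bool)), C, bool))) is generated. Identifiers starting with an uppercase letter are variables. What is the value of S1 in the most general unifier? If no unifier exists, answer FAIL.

Decompose pair/2: map(char, S1) =?= map(char, ref(pair(S2, C))),  ref(tup3(S2, map(S2, ref(int)), bool)) =?= ref(tup3(tup3(bool, bool, tup3(int, int, bool)), C, bool)).
Decompose map/2: char =?= char,  S1 =?= ref(pair(S2, C)).
Delete trivial equation char =?= char.
Bind S1 := ref(pair(S2, C)); no other remaining equation mentions S1.
Decompose ref/1: tup3(S2, map(S2, ref(int)), bool) =?= tup3(tup3(bool, bool, tup3(int, int, bool)), C, bool).
Decompose tup3/3: S2 =?= tup3(bool, bool, tup3(int, int, bool)),  map(S2, ref(int)) =?= C,  bool =?= bool.
Bind S2 := tup3(bool, bool, tup3(int, int, bool)); substituting into the one remaining equation that mentions S2 gives: map(tup3(bool, bool, tup3(int, int, bool)), ref(int)) =?= C. Substituting into the earlier binding gives S1 := ref(pair(tup3(bool, bool, tup3(int, int, bool)), C)).
Bind C := map(tup3(bool, bool, tup3(int, int, bool)), ref(int)); no other remaining equation mentions C. Substituting into the earlier binding gives S1 := ref(pair(tup3(bool, bool, tup3(int, int, bool)), map(tup3(bool, bool, tup3(int, int, bool)), ref(int)))).
Delete trivial equation bool =?= bool.
MGU = { S1 := ref(pair(tup3(bool, bool, tup3(int, int, bool)), map(tup3(bool, bool, tup3(int, int, bool)), ref(int)))), S2 := tup3(bool, bool, tup3(int, int, bool)), C := map(tup3(bool, bool, tup3(int, int, bool)), ref(int)) }, so S1 := ref(pair(tup3(bool, bool, tup3(int, int, bool)), map(tup3(bool, bool, tup3(int, int, bool)), ref(int)))).

ref(pair(tup3(bool, bool, tup3(int, int, bool)), map(tup3(bool, bool, tup3(int, int, bool)), ref(int))))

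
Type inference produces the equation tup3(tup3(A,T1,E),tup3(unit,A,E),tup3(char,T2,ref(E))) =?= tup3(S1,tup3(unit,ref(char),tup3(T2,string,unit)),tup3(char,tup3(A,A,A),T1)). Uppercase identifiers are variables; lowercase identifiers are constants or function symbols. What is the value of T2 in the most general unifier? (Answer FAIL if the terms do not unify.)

tup3(ref(char),ref(char),ref(char))

Decompose tup3/3: tup3(A,T1,E) =?= S1,  tup3(unit,A,E) =?= tup3(unit,ref(char),tup3(T2,string,unit)),  tup3(char,T2,ref(E)) =?= tup3(char,tup3(A,A,A),T1).
Bind S1 := tup3(A,T1,E); no other remaining equation mentions S1.
Decompose tup3/3: unit =?= unit,  A =?= ref(char),  E =?= tup3(T2,string,unit).
Delete trivial equation unit =?= unit.
Bind A := ref(char); substituting into the one remaining equation that mentions A gives: tup3(char,T2,ref(E)) =?= tup3(char,tup3(ref(char),ref(char),ref(char)),T1). Substituting into the earlier binding gives S1 := tup3(ref(char),T1,E).
Bind E := tup3(T2,string,unit); substituting into the remaining equation gives: tup3(char,T2,ref(tup3(T2,string,unit))) =?= tup3(char,tup3(ref(char),ref(char),ref(char)),T1). Substituting into the earlier binding gives S1 := tup3(ref(char),T1,tup3(T2,string,unit)).
Decompose tup3/3: char =?= char,  T2 =?= tup3(ref(char),ref(char),ref(char)),  ref(tup3(T2,string,unit)) =?= T1.
Delete trivial equation char =?= char.
Bind T2 := tup3(ref(char),ref(char),ref(char)); substituting into the remaining equation gives: ref(tup3(tup3(ref(char),ref(char),ref(char)),string,unit)) =?= T1. Substituting into the earlier bindings gives S1 := tup3(ref(char),T1,tup3(tup3(ref(char),ref(char),ref(char)),string,unit)), E := tup3(tup3(ref(char),ref(char),ref(char)),string,unit).
Bind T1 := ref(tup3(tup3(ref(char),ref(char),ref(char)),string,unit)). Substituting into the earlier binding gives S1 := tup3(ref(char),ref(tup3(tup3(ref(char),ref(char),ref(char)),string,unit)),tup3(tup3(ref(char),ref(char),ref(char)),string,unit)).
MGU = { S1 ↦ tup3(ref(char),ref(tup3(tup3(ref(char),ref(char),ref(char)),string,unit)),tup3(tup3(ref(char),ref(char),ref(char)),string,unit)), A ↦ ref(char), E ↦ tup3(tup3(ref(char),ref(char),ref(char)),string,unit), T2 ↦ tup3(ref(char),ref(char),ref(char)), T1 ↦ ref(tup3(tup3(ref(char),ref(char),ref(char)),string,unit)) }, so T2 ↦ tup3(ref(char),ref(char),ref(char)).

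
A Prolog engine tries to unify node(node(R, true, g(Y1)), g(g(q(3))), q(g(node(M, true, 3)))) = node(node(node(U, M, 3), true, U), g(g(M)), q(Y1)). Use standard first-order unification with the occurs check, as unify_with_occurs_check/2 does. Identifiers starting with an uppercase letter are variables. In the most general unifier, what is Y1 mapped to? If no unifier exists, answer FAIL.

Decompose node/3: node(R, true, g(Y1)) = node(node(U, M, 3), true, U),  g(g(q(3))) = g(g(M)),  q(g(node(M, true, 3))) = q(Y1).
Decompose node/3: R = node(U, M, 3),  true = true,  g(Y1) = U.
Bind R := node(U, M, 3); no other remaining equation mentions R.
Delete trivial equation true = true.
Bind U := g(Y1); no other remaining equation mentions U. Substituting into the earlier binding gives R := node(g(Y1), M, 3).
Decompose g/1: g(q(3)) = g(M).
Decompose g/1: q(3) = M.
Bind M := q(3); substituting into the remaining equation gives: q(g(node(q(3), true, 3))) = q(Y1). Substituting into the earlier binding gives R := node(g(Y1), q(3), 3).
Decompose q/1: g(node(q(3), true, 3)) = Y1.
Bind Y1 := g(node(q(3), true, 3)). Substituting into the earlier bindings gives R := node(g(g(node(q(3), true, 3))), q(3), 3), U := g(g(node(q(3), true, 3))).
MGU = { R -> node(g(g(node(q(3), true, 3))), q(3), 3), U -> g(g(node(q(3), true, 3))), M -> q(3), Y1 -> g(node(q(3), true, 3)) }, so Y1 -> g(node(q(3), true, 3)).

g(node(q(3), true, 3))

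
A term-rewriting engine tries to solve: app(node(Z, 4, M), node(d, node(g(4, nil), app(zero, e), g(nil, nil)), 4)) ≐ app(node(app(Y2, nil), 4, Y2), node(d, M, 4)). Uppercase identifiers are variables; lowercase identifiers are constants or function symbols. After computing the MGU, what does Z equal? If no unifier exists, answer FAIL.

Decompose app/2: node(Z, 4, M) ≐ node(app(Y2, nil), 4, Y2),  node(d, node(g(4, nil), app(zero, e), g(nil, nil)), 4) ≐ node(d, M, 4).
Decompose node/3: Z ≐ app(Y2, nil),  4 ≐ 4,  M ≐ Y2.
Bind Z := app(Y2, nil); no other remaining equation mentions Z.
Delete trivial equation 4 ≐ 4.
Bind M := Y2; substituting into the remaining equation gives: node(d, node(g(4, nil), app(zero, e), g(nil, nil)), 4) ≐ node(d, Y2, 4).
Decompose node/3: d ≐ d,  node(g(4, nil), app(zero, e), g(nil, nil)) ≐ Y2,  4 ≐ 4.
Delete trivial equation d ≐ d.
Bind Y2 := node(g(4, nil), app(zero, e), g(nil, nil)); no other remaining equation mentions Y2. Substituting into the earlier bindings gives Z := app(node(g(4, nil), app(zero, e), g(nil, nil)), nil), M := node(g(4, nil), app(zero, e), g(nil, nil)).
Delete trivial equation 4 ≐ 4.
MGU = { Z ↦ app(node(g(4, nil), app(zero, e), g(nil, nil)), nil), M ↦ node(g(4, nil), app(zero, e), g(nil, nil)), Y2 ↦ node(g(4, nil), app(zero, e), g(nil, nil)) }, so Z ↦ app(node(g(4, nil), app(zero, e), g(nil, nil)), nil).

app(node(g(4, nil), app(zero, e), g(nil, nil)), nil)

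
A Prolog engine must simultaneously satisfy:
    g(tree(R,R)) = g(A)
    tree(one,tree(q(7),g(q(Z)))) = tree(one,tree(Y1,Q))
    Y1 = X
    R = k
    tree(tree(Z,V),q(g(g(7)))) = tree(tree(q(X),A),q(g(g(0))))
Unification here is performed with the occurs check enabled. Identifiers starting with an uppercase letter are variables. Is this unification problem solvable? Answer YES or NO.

Decompose g/1: tree(R,R) = A.
Bind A := tree(R,R); substituting into the one remaining equation that mentions A gives: tree(tree(Z,V),q(g(g(7)))) = tree(tree(q(X),tree(R,R)),q(g(g(0)))).
Decompose tree/2: one = one,  tree(q(7),g(q(Z))) = tree(Y1,Q).
Delete trivial equation one = one.
Decompose tree/2: q(7) = Y1,  g(q(Z)) = Q.
Bind Y1 := q(7); substituting into the one remaining equation that mentions Y1 gives: q(7) = X.
Bind Q := g(q(Z)); no other remaining equation mentions Q.
Bind X := q(7); substituting into the one remaining equation that mentions X gives: tree(tree(Z,V),q(g(g(7)))) = tree(tree(q(q(7)),tree(R,R)),q(g(g(0)))).
Bind R := k; substituting into the remaining equation gives: tree(tree(Z,V),q(g(g(7)))) = tree(tree(q(q(7)),tree(k,k)),q(g(g(0)))). Substituting into the earlier binding gives A := tree(k,k).
Decompose tree/2: tree(Z,V) = tree(q(q(7)),tree(k,k)),  q(g(g(7))) = q(g(g(0))).
Decompose tree/2: Z = q(q(7)),  V = tree(k,k).
Bind Z := q(q(7)); no other remaining equation mentions Z. Substituting into the earlier binding gives Q := g(q(q(q(7)))).
Bind V := tree(k,k); no other remaining equation mentions V.
Decompose q/1: g(g(7)) = g(g(0)).
Decompose g/1: g(7) = g(0).
Decompose g/1: 7 = 0.
Clash: constants 7 and 0 differ; no unifier exists.

NO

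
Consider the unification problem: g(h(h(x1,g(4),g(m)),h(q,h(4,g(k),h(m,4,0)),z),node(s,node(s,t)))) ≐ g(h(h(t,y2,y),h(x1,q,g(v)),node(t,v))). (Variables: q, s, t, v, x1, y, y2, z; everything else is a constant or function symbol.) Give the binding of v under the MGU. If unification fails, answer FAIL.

node(h(4,g(k),h(m,4,0)),h(4,g(k),h(m,4,0)))

Decompose g/1: h(h(x1,g(4),g(m)),h(q,h(4,g(k),h(m,4,0)),z),node(s,node(s,t))) ≐ h(h(t,y2,y),h(x1,q,g(v)),node(t,v)).
Decompose h/3: h(x1,g(4),g(m)) ≐ h(t,y2,y),  h(q,h(4,g(k),h(m,4,0)),z) ≐ h(x1,q,g(v)),  node(s,node(s,t)) ≐ node(t,v).
Decompose h/3: x1 ≐ t,  g(4) ≐ y2,  g(m) ≐ y.
Bind x1 := t; substituting into the one remaining equation that mentions x1 gives: h(q,h(4,g(k),h(m,4,0)),z) ≐ h(t,q,g(v)).
Bind y2 := g(4); no other remaining equation mentions y2.
Bind y := g(m); no other remaining equation mentions y.
Decompose h/3: q ≐ t,  h(4,g(k),h(m,4,0)) ≐ q,  z ≐ g(v).
Bind q := t; substituting into the one remaining equation that mentions q gives: h(4,g(k),h(m,4,0)) ≐ t.
Bind t := h(4,g(k),h(m,4,0)); substituting into the one remaining equation that mentions t gives: node(s,node(s,h(4,g(k),h(m,4,0)))) ≐ node(h(4,g(k),h(m,4,0)),v). Substituting into the earlier bindings gives x1 := h(4,g(k),h(m,4,0)), q := h(4,g(k),h(m,4,0)).
Bind z := g(v); no other remaining equation mentions z.
Decompose node/2: s ≐ h(4,g(k),h(m,4,0)),  node(s,h(4,g(k),h(m,4,0))) ≐ v.
Bind s := h(4,g(k),h(m,4,0)); substituting into the remaining equation gives: node(h(4,g(k),h(m,4,0)),h(4,g(k),h(m,4,0))) ≐ v.
Bind v := node(h(4,g(k),h(m,4,0)),h(4,g(k),h(m,4,0))). Substituting into the earlier binding gives z := g(node(h(4,g(k),h(m,4,0)),h(4,g(k),h(m,4,0)))).
MGU = { x1 ↦ h(4,g(k),h(m,4,0)), y2 ↦ g(4), y ↦ g(m), q ↦ h(4,g(k),h(m,4,0)), t ↦ h(4,g(k),h(m,4,0)), z ↦ g(node(h(4,g(k),h(m,4,0)),h(4,g(k),h(m,4,0)))), s ↦ h(4,g(k),h(m,4,0)), v ↦ node(h(4,g(k),h(m,4,0)),h(4,g(k),h(m,4,0))) }, so v ↦ node(h(4,g(k),h(m,4,0)),h(4,g(k),h(m,4,0))).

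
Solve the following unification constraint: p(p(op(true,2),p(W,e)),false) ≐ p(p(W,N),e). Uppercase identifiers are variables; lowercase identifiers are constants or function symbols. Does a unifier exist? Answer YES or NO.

Decompose p/2: p(op(true,2),p(W,e)) ≐ p(W,N),  false ≐ e.
Decompose p/2: op(true,2) ≐ W,  p(W,e) ≐ N.
Bind W := op(true,2); substituting into the one remaining equation that mentions W gives: p(op(true,2),e) ≐ N.
Bind N := p(op(true,2),e); no other remaining equation mentions N.
Clash: constants false and e differ; no unifier exists.

NO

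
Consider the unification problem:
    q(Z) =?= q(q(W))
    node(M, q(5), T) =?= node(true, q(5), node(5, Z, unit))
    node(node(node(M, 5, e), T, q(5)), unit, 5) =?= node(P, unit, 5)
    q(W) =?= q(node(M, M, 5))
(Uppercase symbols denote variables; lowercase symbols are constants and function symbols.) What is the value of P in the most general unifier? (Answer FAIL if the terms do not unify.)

node(node(true, 5, e), node(5, q(node(true, true, 5)), unit), q(5))

Decompose q/1: Z =?= q(W).
Bind Z := q(W); substituting into the one remaining equation that mentions Z gives: node(M, q(5), T) =?= node(true, q(5), node(5, q(W), unit)).
Decompose node/3: M =?= true,  q(5) =?= q(5),  T =?= node(5, q(W), unit).
Bind M := true; substituting into the 2 remaining equations that mention M gives: node(node(node(true, 5, e), T, q(5)), unit, 5) =?= node(P, unit, 5),  q(W) =?= q(node(true, true, 5)).
Delete trivial equation q(5) =?= q(5).
Bind T := node(5, q(W), unit); substituting into the one remaining equation that mentions T gives: node(node(node(true, 5, e), node(5, q(W), unit), q(5)), unit, 5) =?= node(P, unit, 5).
Decompose node/3: node(node(true, 5, e), node(5, q(W), unit), q(5)) =?= P,  unit =?= unit,  5 =?= 5.
Bind P := node(node(true, 5, e), node(5, q(W), unit), q(5)); no other remaining equation mentions P.
Delete trivial equation unit =?= unit.
Delete trivial equation 5 =?= 5.
Decompose q/1: W =?= node(true, true, 5).
Bind W := node(true, true, 5). Substituting into the earlier bindings gives Z := q(node(true, true, 5)), T := node(5, q(node(true, true, 5)), unit), P := node(node(true, 5, e), node(5, q(node(true, true, 5)), unit), q(5)).
MGU = { Z ↦ q(node(true, true, 5)), M ↦ true, T ↦ node(5, q(node(true, true, 5)), unit), P ↦ node(node(true, 5, e), node(5, q(node(true, true, 5)), unit), q(5)), W ↦ node(true, true, 5) }, so P ↦ node(node(true, 5, e), node(5, q(node(true, true, 5)), unit), q(5)).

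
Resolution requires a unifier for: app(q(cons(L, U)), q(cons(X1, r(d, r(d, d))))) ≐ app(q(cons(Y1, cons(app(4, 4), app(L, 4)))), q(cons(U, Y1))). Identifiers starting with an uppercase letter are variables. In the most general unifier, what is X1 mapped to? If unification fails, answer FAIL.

Decompose app/2: q(cons(L, U)) ≐ q(cons(Y1, cons(app(4, 4), app(L, 4)))),  q(cons(X1, r(d, r(d, d)))) ≐ q(cons(U, Y1)).
Decompose q/1: cons(L, U) ≐ cons(Y1, cons(app(4, 4), app(L, 4))).
Decompose cons/2: L ≐ Y1,  U ≐ cons(app(4, 4), app(L, 4)).
Bind L := Y1; substituting into the one remaining equation that mentions L gives: U ≐ cons(app(4, 4), app(Y1, 4)).
Bind U := cons(app(4, 4), app(Y1, 4)); substituting into the remaining equation gives: q(cons(X1, r(d, r(d, d)))) ≐ q(cons(cons(app(4, 4), app(Y1, 4)), Y1)).
Decompose q/1: cons(X1, r(d, r(d, d))) ≐ cons(cons(app(4, 4), app(Y1, 4)), Y1).
Decompose cons/2: X1 ≐ cons(app(4, 4), app(Y1, 4)),  r(d, r(d, d)) ≐ Y1.
Bind X1 := cons(app(4, 4), app(Y1, 4)); no other remaining equation mentions X1.
Bind Y1 := r(d, r(d, d)). Substituting into the earlier bindings gives L := r(d, r(d, d)), U := cons(app(4, 4), app(r(d, r(d, d)), 4)), X1 := cons(app(4, 4), app(r(d, r(d, d)), 4)).
MGU = { L := r(d, r(d, d)), U := cons(app(4, 4), app(r(d, r(d, d)), 4)), X1 := cons(app(4, 4), app(r(d, r(d, d)), 4)), Y1 := r(d, r(d, d)) }, so X1 := cons(app(4, 4), app(r(d, r(d, d)), 4)).

cons(app(4, 4), app(r(d, r(d, d)), 4))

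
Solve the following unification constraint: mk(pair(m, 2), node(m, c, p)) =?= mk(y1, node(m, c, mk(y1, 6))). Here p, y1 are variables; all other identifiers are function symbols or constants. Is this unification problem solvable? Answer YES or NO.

Decompose mk/2: pair(m, 2) =?= y1,  node(m, c, p) =?= node(m, c, mk(y1, 6)).
Bind y1 := pair(m, 2); substituting into the remaining equation gives: node(m, c, p) =?= node(m, c, mk(pair(m, 2), 6)).
Decompose node/3: m =?= m,  c =?= c,  p =?= mk(pair(m, 2), 6).
Delete trivial equation m =?= m.
Delete trivial equation c =?= c.
Bind p := mk(pair(m, 2), 6).
No equations remain and no clash or occurs-check failure arose, so a unifier exists.

YES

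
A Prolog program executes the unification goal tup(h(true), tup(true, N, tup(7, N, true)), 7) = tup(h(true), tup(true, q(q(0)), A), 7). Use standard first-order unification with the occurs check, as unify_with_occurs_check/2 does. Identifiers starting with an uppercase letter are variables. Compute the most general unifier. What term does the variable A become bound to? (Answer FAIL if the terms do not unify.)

Decompose tup/3: h(true) = h(true),  tup(true, N, tup(7, N, true)) = tup(true, q(q(0)), A),  7 = 7.
Delete trivial equation h(true) = h(true).
Decompose tup/3: true = true,  N = q(q(0)),  tup(7, N, true) = A.
Delete trivial equation true = true.
Bind N := q(q(0)); substituting into the one remaining equation that mentions N gives: tup(7, q(q(0)), true) = A.
Bind A := tup(7, q(q(0)), true); no other remaining equation mentions A.
Delete trivial equation 7 = 7.
MGU = { N = q(q(0)), A = tup(7, q(q(0)), true) }, so A = tup(7, q(q(0)), true).

tup(7, q(q(0)), true)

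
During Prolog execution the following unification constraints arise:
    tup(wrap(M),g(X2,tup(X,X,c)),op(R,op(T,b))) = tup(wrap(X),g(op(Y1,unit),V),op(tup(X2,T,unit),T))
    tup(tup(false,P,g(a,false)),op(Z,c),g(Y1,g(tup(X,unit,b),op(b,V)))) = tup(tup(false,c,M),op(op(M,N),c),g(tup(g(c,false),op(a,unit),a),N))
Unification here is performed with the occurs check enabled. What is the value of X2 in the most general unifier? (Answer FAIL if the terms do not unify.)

Decompose tup/3: wrap(M) = wrap(X),  g(X2,tup(X,X,c)) = g(op(Y1,unit),V),  op(R,op(T,b)) = op(tup(X2,T,unit),T).
Decompose wrap/1: M = X.
Bind M := X; substituting into the one remaining equation that mentions M gives: tup(tup(false,P,g(a,false)),op(Z,c),g(Y1,g(tup(X,unit,b),op(b,V)))) = tup(tup(false,c,X),op(op(X,N),c),g(tup(g(c,false),op(a,unit),a),N)).
Decompose g/2: X2 = op(Y1,unit),  tup(X,X,c) = V.
Bind X2 := op(Y1,unit); substituting into the one remaining equation that mentions X2 gives: op(R,op(T,b)) = op(tup(op(Y1,unit),T,unit),T).
Bind V := tup(X,X,c); substituting into the one remaining equation that mentions V gives: tup(tup(false,P,g(a,false)),op(Z,c),g(Y1,g(tup(X,unit,b),op(b,tup(X,X,c))))) = tup(tup(false,c,X),op(op(X,N),c),g(tup(g(c,false),op(a,unit),a),N)).
Decompose op/2: R = tup(op(Y1,unit),T,unit),  op(T,b) = T.
Bind R := tup(op(Y1,unit),T,unit); no other remaining equation mentions R.
Occurs check fails: T occurs in op(T,b); the equation T = op(T,b) has no finite solution.

FAIL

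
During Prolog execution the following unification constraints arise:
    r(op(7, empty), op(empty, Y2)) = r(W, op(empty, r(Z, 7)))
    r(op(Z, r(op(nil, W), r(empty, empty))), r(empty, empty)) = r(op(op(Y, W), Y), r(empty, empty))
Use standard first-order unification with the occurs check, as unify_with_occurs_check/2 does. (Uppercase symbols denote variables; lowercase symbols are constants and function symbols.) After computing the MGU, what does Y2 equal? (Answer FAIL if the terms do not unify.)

r(op(r(op(nil, op(7, empty)), r(empty, empty)), op(7, empty)), 7)

Decompose r/2: op(7, empty) = W,  op(empty, Y2) = op(empty, r(Z, 7)).
Bind W := op(7, empty); substituting into the one remaining equation that mentions W gives: r(op(Z, r(op(nil, op(7, empty)), r(empty, empty))), r(empty, empty)) = r(op(op(Y, op(7, empty)), Y), r(empty, empty)).
Decompose op/2: empty = empty,  Y2 = r(Z, 7).
Delete trivial equation empty = empty.
Bind Y2 := r(Z, 7); no other remaining equation mentions Y2.
Decompose r/2: op(Z, r(op(nil, op(7, empty)), r(empty, empty))) = op(op(Y, op(7, empty)), Y),  r(empty, empty) = r(empty, empty).
Decompose op/2: Z = op(Y, op(7, empty)),  r(op(nil, op(7, empty)), r(empty, empty)) = Y.
Bind Z := op(Y, op(7, empty)); no other remaining equation mentions Z. Substituting into the earlier binding gives Y2 := r(op(Y, op(7, empty)), 7).
Bind Y := r(op(nil, op(7, empty)), r(empty, empty)); no other remaining equation mentions Y. Substituting into the earlier bindings gives Y2 := r(op(r(op(nil, op(7, empty)), r(empty, empty)), op(7, empty)), 7), Z := op(r(op(nil, op(7, empty)), r(empty, empty)), op(7, empty)).
Delete trivial equation r(empty, empty) = r(empty, empty).
MGU = { W ↦ op(7, empty), Y2 ↦ r(op(r(op(nil, op(7, empty)), r(empty, empty)), op(7, empty)), 7), Z ↦ op(r(op(nil, op(7, empty)), r(empty, empty)), op(7, empty)), Y ↦ r(op(nil, op(7, empty)), r(empty, empty)) }, so Y2 ↦ r(op(r(op(nil, op(7, empty)), r(empty, empty)), op(7, empty)), 7).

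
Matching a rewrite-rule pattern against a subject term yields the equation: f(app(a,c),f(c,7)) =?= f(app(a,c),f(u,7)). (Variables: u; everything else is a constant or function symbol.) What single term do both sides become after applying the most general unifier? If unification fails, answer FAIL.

Decompose f/2: app(a,c) =?= app(a,c),  f(c,7) =?= f(u,7).
Delete trivial equation app(a,c) =?= app(a,c).
Decompose f/2: c =?= u,  7 =?= 7.
Bind u := c; no other remaining equation mentions u.
Delete trivial equation 7 =?= 7.
Applying the MGU to either side gives f(app(a,c),f(c,7)).

f(app(a,c),f(c,7))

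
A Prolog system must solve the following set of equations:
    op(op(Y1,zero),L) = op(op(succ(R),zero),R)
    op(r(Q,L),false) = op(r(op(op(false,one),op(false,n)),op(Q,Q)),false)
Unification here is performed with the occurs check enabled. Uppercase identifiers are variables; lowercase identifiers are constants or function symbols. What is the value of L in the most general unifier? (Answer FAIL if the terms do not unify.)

op(op(op(false,one),op(false,n)),op(op(false,one),op(false,n)))

Decompose op/2: op(Y1,zero) = op(succ(R),zero),  L = R.
Decompose op/2: Y1 = succ(R),  zero = zero.
Bind Y1 := succ(R); no other remaining equation mentions Y1.
Delete trivial equation zero = zero.
Bind L := R; substituting into the remaining equation gives: op(r(Q,R),false) = op(r(op(op(false,one),op(false,n)),op(Q,Q)),false).
Decompose op/2: r(Q,R) = r(op(op(false,one),op(false,n)),op(Q,Q)),  false = false.
Decompose r/2: Q = op(op(false,one),op(false,n)),  R = op(Q,Q).
Bind Q := op(op(false,one),op(false,n)); substituting into the one remaining equation that mentions Q gives: R = op(op(op(false,one),op(false,n)),op(op(false,one),op(false,n))).
Bind R := op(op(op(false,one),op(false,n)),op(op(false,one),op(false,n))); no other remaining equation mentions R. Substituting into the earlier bindings gives Y1 := succ(op(op(op(false,one),op(false,n)),op(op(false,one),op(false,n)))), L := op(op(op(false,one),op(false,n)),op(op(false,one),op(false,n))).
Delete trivial equation false = false.
MGU = { Y1 -> succ(op(op(op(false,one),op(false,n)),op(op(false,one),op(false,n)))), L -> op(op(op(false,one),op(false,n)),op(op(false,one),op(false,n))), Q -> op(op(false,one),op(false,n)), R -> op(op(op(false,one),op(false,n)),op(op(false,one),op(false,n))) }, so L -> op(op(op(false,one),op(false,n)),op(op(false,one),op(false,n))).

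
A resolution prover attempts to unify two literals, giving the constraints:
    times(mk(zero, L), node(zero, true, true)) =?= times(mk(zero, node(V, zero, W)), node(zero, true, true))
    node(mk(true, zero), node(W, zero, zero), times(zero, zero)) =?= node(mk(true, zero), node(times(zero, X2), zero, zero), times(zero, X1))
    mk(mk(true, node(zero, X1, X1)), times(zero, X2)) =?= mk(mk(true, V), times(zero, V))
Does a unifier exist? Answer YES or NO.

Decompose times/2: mk(zero, L) =?= mk(zero, node(V, zero, W)),  node(zero, true, true) =?= node(zero, true, true).
Decompose mk/2: zero =?= zero,  L =?= node(V, zero, W).
Delete trivial equation zero =?= zero.
Bind L := node(V, zero, W); no other remaining equation mentions L.
Delete trivial equation node(zero, true, true) =?= node(zero, true, true).
Decompose node/3: mk(true, zero) =?= mk(true, zero),  node(W, zero, zero) =?= node(times(zero, X2), zero, zero),  times(zero, zero) =?= times(zero, X1).
Delete trivial equation mk(true, zero) =?= mk(true, zero).
Decompose node/3: W =?= times(zero, X2),  zero =?= zero,  zero =?= zero.
Bind W := times(zero, X2); no other remaining equation mentions W. Substituting into the earlier binding gives L := node(V, zero, times(zero, X2)).
Delete trivial equation zero =?= zero.
Delete trivial equation zero =?= zero.
Decompose times/2: zero =?= zero,  zero =?= X1.
Delete trivial equation zero =?= zero.
Bind X1 := zero; substituting into the remaining equation gives: mk(mk(true, node(zero, zero, zero)), times(zero, X2)) =?= mk(mk(true, V), times(zero, V)).
Decompose mk/2: mk(true, node(zero, zero, zero)) =?= mk(true, V),  times(zero, X2) =?= times(zero, V).
Decompose mk/2: true =?= true,  node(zero, zero, zero) =?= V.
Delete trivial equation true =?= true.
Bind V := node(zero, zero, zero); substituting into the remaining equation gives: times(zero, X2) =?= times(zero, node(zero, zero, zero)). Substituting into the earlier binding gives L := node(node(zero, zero, zero), zero, times(zero, X2)).
Decompose times/2: zero =?= zero,  X2 =?= node(zero, zero, zero).
Delete trivial equation zero =?= zero.
Bind X2 := node(zero, zero, zero). Substituting into the earlier bindings gives L := node(node(zero, zero, zero), zero, times(zero, node(zero, zero, zero))), W := times(zero, node(zero, zero, zero)).
No equations remain and no clash or occurs-check failure arose, so a unifier exists.

YES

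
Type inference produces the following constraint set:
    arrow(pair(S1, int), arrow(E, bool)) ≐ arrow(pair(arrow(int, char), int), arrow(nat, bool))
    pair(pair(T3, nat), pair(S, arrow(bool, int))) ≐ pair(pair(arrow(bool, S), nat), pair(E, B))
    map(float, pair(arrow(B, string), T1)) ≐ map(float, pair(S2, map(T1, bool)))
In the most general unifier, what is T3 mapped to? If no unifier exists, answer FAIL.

Decompose arrow/2: pair(S1, int) ≐ pair(arrow(int, char), int),  arrow(E, bool) ≐ arrow(nat, bool).
Decompose pair/2: S1 ≐ arrow(int, char),  int ≐ int.
Bind S1 := arrow(int, char); no other remaining equation mentions S1.
Delete trivial equation int ≐ int.
Decompose arrow/2: E ≐ nat,  bool ≐ bool.
Bind E := nat; substituting into the one remaining equation that mentions E gives: pair(pair(T3, nat), pair(S, arrow(bool, int))) ≐ pair(pair(arrow(bool, S), nat), pair(nat, B)).
Delete trivial equation bool ≐ bool.
Decompose pair/2: pair(T3, nat) ≐ pair(arrow(bool, S), nat),  pair(S, arrow(bool, int)) ≐ pair(nat, B).
Decompose pair/2: T3 ≐ arrow(bool, S),  nat ≐ nat.
Bind T3 := arrow(bool, S); no other remaining equation mentions T3.
Delete trivial equation nat ≐ nat.
Decompose pair/2: S ≐ nat,  arrow(bool, int) ≐ B.
Bind S := nat; no other remaining equation mentions S. Substituting into the earlier binding gives T3 := arrow(bool, nat).
Bind B := arrow(bool, int); substituting into the remaining equation gives: map(float, pair(arrow(arrow(bool, int), string), T1)) ≐ map(float, pair(S2, map(T1, bool))).
Decompose map/2: float ≐ float,  pair(arrow(arrow(bool, int), string), T1) ≐ pair(S2, map(T1, bool)).
Delete trivial equation float ≐ float.
Decompose pair/2: arrow(arrow(bool, int), string) ≐ S2,  T1 ≐ map(T1, bool).
Bind S2 := arrow(arrow(bool, int), string); no other remaining equation mentions S2.
Occurs check fails: T1 occurs in map(T1, bool); the equation T1 ≐ map(T1, bool) has no finite solution.

FAIL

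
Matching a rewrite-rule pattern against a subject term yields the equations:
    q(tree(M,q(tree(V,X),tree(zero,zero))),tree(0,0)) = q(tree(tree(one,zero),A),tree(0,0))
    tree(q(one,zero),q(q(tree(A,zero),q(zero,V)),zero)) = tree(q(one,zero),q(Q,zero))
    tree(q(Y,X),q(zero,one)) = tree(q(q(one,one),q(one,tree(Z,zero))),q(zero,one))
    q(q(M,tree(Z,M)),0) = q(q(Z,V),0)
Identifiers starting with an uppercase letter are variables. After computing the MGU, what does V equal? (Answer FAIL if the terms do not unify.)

Decompose q/2: tree(M,q(tree(V,X),tree(zero,zero))) = tree(tree(one,zero),A),  tree(0,0) = tree(0,0).
Decompose tree/2: M = tree(one,zero),  q(tree(V,X),tree(zero,zero)) = A.
Bind M := tree(one,zero); substituting into the one remaining equation that mentions M gives: q(q(tree(one,zero),tree(Z,tree(one,zero))),0) = q(q(Z,V),0).
Bind A := q(tree(V,X),tree(zero,zero)); substituting into the one remaining equation that mentions A gives: tree(q(one,zero),q(q(tree(q(tree(V,X),tree(zero,zero)),zero),q(zero,V)),zero)) = tree(q(one,zero),q(Q,zero)).
Delete trivial equation tree(0,0) = tree(0,0).
Decompose tree/2: q(one,zero) = q(one,zero),  q(q(tree(q(tree(V,X),tree(zero,zero)),zero),q(zero,V)),zero) = q(Q,zero).
Delete trivial equation q(one,zero) = q(one,zero).
Decompose q/2: q(tree(q(tree(V,X),tree(zero,zero)),zero),q(zero,V)) = Q,  zero = zero.
Bind Q := q(tree(q(tree(V,X),tree(zero,zero)),zero),q(zero,V)); no other remaining equation mentions Q.
Delete trivial equation zero = zero.
Decompose tree/2: q(Y,X) = q(q(one,one),q(one,tree(Z,zero))),  q(zero,one) = q(zero,one).
Decompose q/2: Y = q(one,one),  X = q(one,tree(Z,zero)).
Bind Y := q(one,one); no other remaining equation mentions Y.
Bind X := q(one,tree(Z,zero)); no other remaining equation mentions X. Substituting into the earlier bindings gives A := q(tree(V,q(one,tree(Z,zero))),tree(zero,zero)), Q := q(tree(q(tree(V,q(one,tree(Z,zero))),tree(zero,zero)),zero),q(zero,V)).
Delete trivial equation q(zero,one) = q(zero,one).
Decompose q/2: q(tree(one,zero),tree(Z,tree(one,zero))) = q(Z,V),  0 = 0.
Decompose q/2: tree(one,zero) = Z,  tree(Z,tree(one,zero)) = V.
Bind Z := tree(one,zero); substituting into the one remaining equation that mentions Z gives: tree(tree(one,zero),tree(one,zero)) = V. Substituting into the earlier bindings gives A := q(tree(V,q(one,tree(tree(one,zero),zero))),tree(zero,zero)), Q := q(tree(q(tree(V,q(one,tree(tree(one,zero),zero))),tree(zero,zero)),zero),q(zero,V)), X := q(one,tree(tree(one,zero),zero)).
Bind V := tree(tree(one,zero),tree(one,zero)); no other remaining equation mentions V. Substituting into the earlier bindings gives A := q(tree(tree(tree(one,zero),tree(one,zero)),q(one,tree(tree(one,zero),zero))),tree(zero,zero)), Q := q(tree(q(tree(tree(tree(one,zero),tree(one,zero)),q(one,tree(tree(one,zero),zero))),tree(zero,zero)),zero),q(zero,tree(tree(one,zero),tree(one,zero)))).
Delete trivial equation 0 = 0.
MGU = { M ↦ tree(one,zero), A ↦ q(tree(tree(tree(one,zero),tree(one,zero)),q(one,tree(tree(one,zero),zero))),tree(zero,zero)), Q ↦ q(tree(q(tree(tree(tree(one,zero),tree(one,zero)),q(one,tree(tree(one,zero),zero))),tree(zero,zero)),zero),q(zero,tree(tree(one,zero),tree(one,zero)))), Y ↦ q(one,one), X ↦ q(one,tree(tree(one,zero),zero)), Z ↦ tree(one,zero), V ↦ tree(tree(one,zero),tree(one,zero)) }, so V ↦ tree(tree(one,zero),tree(one,zero)).

tree(tree(one,zero),tree(one,zero))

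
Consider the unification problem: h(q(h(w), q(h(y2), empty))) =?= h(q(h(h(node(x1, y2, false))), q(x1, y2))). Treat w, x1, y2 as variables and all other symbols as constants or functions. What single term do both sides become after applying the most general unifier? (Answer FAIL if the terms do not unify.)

h(q(h(h(node(h(empty), empty, false))), q(h(empty), empty)))

Decompose h/1: q(h(w), q(h(y2), empty)) =?= q(h(h(node(x1, y2, false))), q(x1, y2)).
Decompose q/2: h(w) =?= h(h(node(x1, y2, false))),  q(h(y2), empty) =?= q(x1, y2).
Decompose h/1: w =?= h(node(x1, y2, false)).
Bind w := h(node(x1, y2, false)); no other remaining equation mentions w.
Decompose q/2: h(y2) =?= x1,  empty =?= y2.
Bind x1 := h(y2); no other remaining equation mentions x1. Substituting into the earlier binding gives w := h(node(h(y2), y2, false)).
Bind y2 := empty. Substituting into the earlier bindings gives w := h(node(h(empty), empty, false)), x1 := h(empty).
Applying the MGU to either side gives h(q(h(h(node(h(empty), empty, false))), q(h(empty), empty))).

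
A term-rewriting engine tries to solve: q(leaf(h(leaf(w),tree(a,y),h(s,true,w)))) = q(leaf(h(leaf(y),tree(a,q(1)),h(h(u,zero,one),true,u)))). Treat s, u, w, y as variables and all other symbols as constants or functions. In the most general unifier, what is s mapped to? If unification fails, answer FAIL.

h(q(1),zero,one)

Decompose q/1: leaf(h(leaf(w),tree(a,y),h(s,true,w))) = leaf(h(leaf(y),tree(a,q(1)),h(h(u,zero,one),true,u))).
Decompose leaf/1: h(leaf(w),tree(a,y),h(s,true,w)) = h(leaf(y),tree(a,q(1)),h(h(u,zero,one),true,u)).
Decompose h/3: leaf(w) = leaf(y),  tree(a,y) = tree(a,q(1)),  h(s,true,w) = h(h(u,zero,one),true,u).
Decompose leaf/1: w = y.
Bind w := y; substituting into the one remaining equation that mentions w gives: h(s,true,y) = h(h(u,zero,one),true,u).
Decompose tree/2: a = a,  y = q(1).
Delete trivial equation a = a.
Bind y := q(1); substituting into the remaining equation gives: h(s,true,q(1)) = h(h(u,zero,one),true,u). Substituting into the earlier binding gives w := q(1).
Decompose h/3: s = h(u,zero,one),  true = true,  q(1) = u.
Bind s := h(u,zero,one); no other remaining equation mentions s.
Delete trivial equation true = true.
Bind u := q(1). Substituting into the earlier binding gives s := h(q(1),zero,one).
MGU = { w ↦ q(1), y ↦ q(1), s ↦ h(q(1),zero,one), u ↦ q(1) }, so s ↦ h(q(1),zero,one).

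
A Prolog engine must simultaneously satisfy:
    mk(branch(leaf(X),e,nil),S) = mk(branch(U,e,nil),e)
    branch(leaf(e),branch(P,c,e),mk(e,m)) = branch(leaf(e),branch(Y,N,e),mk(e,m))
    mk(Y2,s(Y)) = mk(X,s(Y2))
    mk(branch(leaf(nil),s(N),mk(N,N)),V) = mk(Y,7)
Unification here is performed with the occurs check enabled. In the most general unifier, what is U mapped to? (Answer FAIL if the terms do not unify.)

leaf(branch(leaf(nil),s(c),mk(c,c)))

Decompose mk/2: branch(leaf(X),e,nil) = branch(U,e,nil),  S = e.
Decompose branch/3: leaf(X) = U,  e = e,  nil = nil.
Bind U := leaf(X); no other remaining equation mentions U.
Delete trivial equation e = e.
Delete trivial equation nil = nil.
Bind S := e; no other remaining equation mentions S.
Decompose branch/3: leaf(e) = leaf(e),  branch(P,c,e) = branch(Y,N,e),  mk(e,m) = mk(e,m).
Delete trivial equation leaf(e) = leaf(e).
Decompose branch/3: P = Y,  c = N,  e = e.
Bind P := Y; no other remaining equation mentions P.
Bind N := c; substituting into the one remaining equation that mentions N gives: mk(branch(leaf(nil),s(c),mk(c,c)),V) = mk(Y,7).
Delete trivial equation e = e.
Delete trivial equation mk(e,m) = mk(e,m).
Decompose mk/2: Y2 = X,  s(Y) = s(Y2).
Bind Y2 := X; substituting into the one remaining equation that mentions Y2 gives: s(Y) = s(X).
Decompose s/1: Y = X.
Bind Y := X; substituting into the remaining equation gives: mk(branch(leaf(nil),s(c),mk(c,c)),V) = mk(X,7). Substituting into the earlier binding gives P := X.
Decompose mk/2: branch(leaf(nil),s(c),mk(c,c)) = X,  V = 7.
Bind X := branch(leaf(nil),s(c),mk(c,c)); no other remaining equation mentions X. Substituting into the earlier bindings gives U := leaf(branch(leaf(nil),s(c),mk(c,c))), P := branch(leaf(nil),s(c),mk(c,c)), Y2 := branch(leaf(nil),s(c),mk(c,c)), Y := branch(leaf(nil),s(c),mk(c,c)).
Bind V := 7.
MGU = { U ↦ leaf(branch(leaf(nil),s(c),mk(c,c))), S ↦ e, P ↦ branch(leaf(nil),s(c),mk(c,c)), N ↦ c, Y2 ↦ branch(leaf(nil),s(c),mk(c,c)), Y ↦ branch(leaf(nil),s(c),mk(c,c)), X ↦ branch(leaf(nil),s(c),mk(c,c)), V ↦ 7 }, so U ↦ leaf(branch(leaf(nil),s(c),mk(c,c))).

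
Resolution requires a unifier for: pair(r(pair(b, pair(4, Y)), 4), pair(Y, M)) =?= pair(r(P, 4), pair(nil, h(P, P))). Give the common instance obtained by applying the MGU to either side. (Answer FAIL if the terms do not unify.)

pair(r(pair(b, pair(4, nil)), 4), pair(nil, h(pair(b, pair(4, nil)), pair(b, pair(4, nil)))))

Decompose pair/2: r(pair(b, pair(4, Y)), 4) =?= r(P, 4),  pair(Y, M) =?= pair(nil, h(P, P)).
Decompose r/2: pair(b, pair(4, Y)) =?= P,  4 =?= 4.
Bind P := pair(b, pair(4, Y)); substituting into the one remaining equation that mentions P gives: pair(Y, M) =?= pair(nil, h(pair(b, pair(4, Y)), pair(b, pair(4, Y)))).
Delete trivial equation 4 =?= 4.
Decompose pair/2: Y =?= nil,  M =?= h(pair(b, pair(4, Y)), pair(b, pair(4, Y))).
Bind Y := nil; substituting into the remaining equation gives: M =?= h(pair(b, pair(4, nil)), pair(b, pair(4, nil))). Substituting into the earlier binding gives P := pair(b, pair(4, nil)).
Bind M := h(pair(b, pair(4, nil)), pair(b, pair(4, nil))).
Applying the MGU to either side gives pair(r(pair(b, pair(4, nil)), 4), pair(nil, h(pair(b, pair(4, nil)), pair(b, pair(4, nil))))).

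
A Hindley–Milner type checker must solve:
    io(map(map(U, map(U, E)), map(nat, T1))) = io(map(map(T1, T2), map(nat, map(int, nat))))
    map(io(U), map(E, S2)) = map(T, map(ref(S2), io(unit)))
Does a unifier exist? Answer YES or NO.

Decompose io/1: map(map(U, map(U, E)), map(nat, T1)) = map(map(T1, T2), map(nat, map(int, nat))).
Decompose map/2: map(U, map(U, E)) = map(T1, T2),  map(nat, T1) = map(nat, map(int, nat)).
Decompose map/2: U = T1,  map(U, E) = T2.
Bind U := T1; substituting into the 2 remaining equations that mention U gives: map(T1, E) = T2,  map(io(T1), map(E, S2)) = map(T, map(ref(S2), io(unit))).
Bind T2 := map(T1, E); no other remaining equation mentions T2.
Decompose map/2: nat = nat,  T1 = map(int, nat).
Delete trivial equation nat = nat.
Bind T1 := map(int, nat); substituting into the remaining equation gives: map(io(map(int, nat)), map(E, S2)) = map(T, map(ref(S2), io(unit))). Substituting into the earlier bindings gives U := map(int, nat), T2 := map(map(int, nat), E).
Decompose map/2: io(map(int, nat)) = T,  map(E, S2) = map(ref(S2), io(unit)).
Bind T := io(map(int, nat)); no other remaining equation mentions T.
Decompose map/2: E = ref(S2),  S2 = io(unit).
Bind E := ref(S2); no other remaining equation mentions E. Substituting into the earlier binding gives T2 := map(map(int, nat), ref(S2)).
Bind S2 := io(unit). Substituting into the earlier bindings gives T2 := map(map(int, nat), ref(io(unit))), E := ref(io(unit)).
No equations remain and no clash or occurs-check failure arose, so a unifier exists.

YES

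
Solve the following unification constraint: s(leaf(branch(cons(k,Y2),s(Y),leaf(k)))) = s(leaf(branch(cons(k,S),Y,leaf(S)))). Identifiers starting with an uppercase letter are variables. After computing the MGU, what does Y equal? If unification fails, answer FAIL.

Decompose s/1: leaf(branch(cons(k,Y2),s(Y),leaf(k))) = leaf(branch(cons(k,S),Y,leaf(S))).
Decompose leaf/1: branch(cons(k,Y2),s(Y),leaf(k)) = branch(cons(k,S),Y,leaf(S)).
Decompose branch/3: cons(k,Y2) = cons(k,S),  s(Y) = Y,  leaf(k) = leaf(S).
Decompose cons/2: k = k,  Y2 = S.
Delete trivial equation k = k.
Bind Y2 := S; no other remaining equation mentions Y2.
Occurs check fails: Y occurs in s(Y); the equation Y = s(Y) has no finite solution.

FAIL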